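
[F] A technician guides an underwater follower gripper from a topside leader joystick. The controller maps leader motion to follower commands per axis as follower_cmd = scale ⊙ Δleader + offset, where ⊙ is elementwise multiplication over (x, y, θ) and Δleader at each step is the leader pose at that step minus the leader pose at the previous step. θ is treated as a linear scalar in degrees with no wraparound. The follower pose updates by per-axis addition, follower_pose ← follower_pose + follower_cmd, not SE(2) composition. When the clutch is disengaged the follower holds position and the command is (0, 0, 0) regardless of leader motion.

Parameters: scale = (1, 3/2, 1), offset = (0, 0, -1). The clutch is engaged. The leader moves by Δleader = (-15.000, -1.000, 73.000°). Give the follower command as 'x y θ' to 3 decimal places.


axis x: 1·-15.000 + 0 = -15.000
axis y: 3/2·-1.000 + 0 = -1.500
axis θ: 1·73.000 + -1 = 72.000

-15.000 -1.500 72.000


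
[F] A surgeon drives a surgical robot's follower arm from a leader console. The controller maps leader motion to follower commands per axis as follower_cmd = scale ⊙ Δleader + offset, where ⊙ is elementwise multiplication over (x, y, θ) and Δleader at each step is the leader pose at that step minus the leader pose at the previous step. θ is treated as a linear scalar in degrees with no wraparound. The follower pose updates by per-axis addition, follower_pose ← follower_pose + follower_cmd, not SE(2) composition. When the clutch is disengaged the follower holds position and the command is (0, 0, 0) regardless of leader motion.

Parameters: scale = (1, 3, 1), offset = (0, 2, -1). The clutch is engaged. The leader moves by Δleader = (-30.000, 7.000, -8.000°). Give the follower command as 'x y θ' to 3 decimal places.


-30.000 23.000 -9.000

axis x: 1·-30.000 + 0 = -30.000
axis y: 3·7.000 + 2 = 23.000
axis θ: 1·-8.000 + -1 = -9.000


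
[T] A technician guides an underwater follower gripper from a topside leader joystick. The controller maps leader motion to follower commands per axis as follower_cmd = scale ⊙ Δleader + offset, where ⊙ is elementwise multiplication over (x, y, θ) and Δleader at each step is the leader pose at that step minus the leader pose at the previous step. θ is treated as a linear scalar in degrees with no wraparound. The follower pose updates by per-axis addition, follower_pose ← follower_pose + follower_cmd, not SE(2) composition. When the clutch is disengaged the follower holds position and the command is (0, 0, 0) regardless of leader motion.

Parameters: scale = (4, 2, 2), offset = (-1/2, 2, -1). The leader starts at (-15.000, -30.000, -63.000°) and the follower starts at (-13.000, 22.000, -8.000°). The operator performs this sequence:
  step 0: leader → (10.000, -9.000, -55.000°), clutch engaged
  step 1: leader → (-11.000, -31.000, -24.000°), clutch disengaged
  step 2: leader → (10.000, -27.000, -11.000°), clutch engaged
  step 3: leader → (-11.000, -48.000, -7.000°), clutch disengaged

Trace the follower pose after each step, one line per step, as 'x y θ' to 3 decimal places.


86.500 66.000 7.000
86.500 66.000 7.000
170.000 76.000 32.000
170.000 76.000 32.000

step 0: Δleader=(25.000, 21.000, 8.000°), engaged; cmd=(99.500, 44.000, 15.000°) → follower=(86.500, 66.000, 7.000°)
step 1: Δleader=(-21.000, -22.000, 31.000°), disengaged; cmd=(0,0,0) → follower holds at (86.500, 66.000, 7.000°)
step 2: Δleader=(21.000, 4.000, 13.000°), engaged; cmd=(83.500, 10.000, 25.000°) → follower=(170.000, 76.000, 32.000°)
step 3: Δleader=(-21.000, -21.000, 4.000°), disengaged; cmd=(0,0,0) → follower holds at (170.000, 76.000, 32.000°)


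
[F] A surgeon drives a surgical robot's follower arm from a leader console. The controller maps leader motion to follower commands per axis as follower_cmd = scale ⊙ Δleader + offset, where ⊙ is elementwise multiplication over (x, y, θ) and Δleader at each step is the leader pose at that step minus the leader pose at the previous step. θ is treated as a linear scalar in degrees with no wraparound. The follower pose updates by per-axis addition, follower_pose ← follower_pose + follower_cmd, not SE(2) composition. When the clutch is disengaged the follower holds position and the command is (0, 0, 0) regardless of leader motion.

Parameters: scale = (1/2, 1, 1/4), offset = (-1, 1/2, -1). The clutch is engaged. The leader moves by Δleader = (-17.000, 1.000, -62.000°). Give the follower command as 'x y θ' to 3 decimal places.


-9.500 1.500 -16.500

axis x: 1/2·-17.000 + -1 = -9.500
axis y: 1·1.000 + 1/2 = 1.500
axis θ: 1/4·-62.000 + -1 = -16.500


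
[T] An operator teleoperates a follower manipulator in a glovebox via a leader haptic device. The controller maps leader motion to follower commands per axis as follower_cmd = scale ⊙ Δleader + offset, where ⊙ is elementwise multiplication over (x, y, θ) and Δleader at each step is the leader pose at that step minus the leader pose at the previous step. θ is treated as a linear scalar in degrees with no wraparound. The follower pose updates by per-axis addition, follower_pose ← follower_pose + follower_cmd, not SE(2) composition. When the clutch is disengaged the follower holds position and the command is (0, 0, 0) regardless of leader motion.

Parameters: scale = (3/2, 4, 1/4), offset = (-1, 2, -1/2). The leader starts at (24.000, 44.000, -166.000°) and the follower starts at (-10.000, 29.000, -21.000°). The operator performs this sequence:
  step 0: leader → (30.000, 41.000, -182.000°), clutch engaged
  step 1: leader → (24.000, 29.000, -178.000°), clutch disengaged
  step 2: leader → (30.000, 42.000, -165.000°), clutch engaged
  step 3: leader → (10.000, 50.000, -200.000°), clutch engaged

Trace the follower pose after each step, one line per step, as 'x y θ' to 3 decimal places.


step 0: Δleader=(6.000, -3.000, -16.000°), engaged; cmd=(8.000, -10.000, -4.500°) → follower=(-2.000, 19.000, -25.500°)
step 1: Δleader=(-6.000, -12.000, 4.000°), disengaged; cmd=(0,0,0) → follower holds at (-2.000, 19.000, -25.500°)
step 2: Δleader=(6.000, 13.000, 13.000°), engaged; cmd=(8.000, 54.000, 2.750°) → follower=(6.000, 73.000, -22.750°)
step 3: Δleader=(-20.000, 8.000, -35.000°), engaged; cmd=(-31.000, 34.000, -9.250°) → follower=(-25.000, 107.000, -32.000°)

-2.000 19.000 -25.500
-2.000 19.000 -25.500
6.000 73.000 -22.750
-25.000 107.000 -32.000


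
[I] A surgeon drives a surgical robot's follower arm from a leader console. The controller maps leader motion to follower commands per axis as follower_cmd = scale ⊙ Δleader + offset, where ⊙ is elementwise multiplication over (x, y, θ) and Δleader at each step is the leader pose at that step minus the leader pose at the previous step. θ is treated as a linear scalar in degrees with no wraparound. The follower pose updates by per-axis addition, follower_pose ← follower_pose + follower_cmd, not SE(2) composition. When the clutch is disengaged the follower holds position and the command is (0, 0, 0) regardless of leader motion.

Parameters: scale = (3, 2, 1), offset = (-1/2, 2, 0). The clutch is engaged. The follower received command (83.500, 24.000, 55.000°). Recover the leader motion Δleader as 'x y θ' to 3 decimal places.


28.000 11.000 55.000

axis x: (83.500 − -1/2) / (3) = 28.000
axis y: (24.000 − 2) / (2) = 11.000
axis θ: (55.000 − 0) / (1) = 55.000


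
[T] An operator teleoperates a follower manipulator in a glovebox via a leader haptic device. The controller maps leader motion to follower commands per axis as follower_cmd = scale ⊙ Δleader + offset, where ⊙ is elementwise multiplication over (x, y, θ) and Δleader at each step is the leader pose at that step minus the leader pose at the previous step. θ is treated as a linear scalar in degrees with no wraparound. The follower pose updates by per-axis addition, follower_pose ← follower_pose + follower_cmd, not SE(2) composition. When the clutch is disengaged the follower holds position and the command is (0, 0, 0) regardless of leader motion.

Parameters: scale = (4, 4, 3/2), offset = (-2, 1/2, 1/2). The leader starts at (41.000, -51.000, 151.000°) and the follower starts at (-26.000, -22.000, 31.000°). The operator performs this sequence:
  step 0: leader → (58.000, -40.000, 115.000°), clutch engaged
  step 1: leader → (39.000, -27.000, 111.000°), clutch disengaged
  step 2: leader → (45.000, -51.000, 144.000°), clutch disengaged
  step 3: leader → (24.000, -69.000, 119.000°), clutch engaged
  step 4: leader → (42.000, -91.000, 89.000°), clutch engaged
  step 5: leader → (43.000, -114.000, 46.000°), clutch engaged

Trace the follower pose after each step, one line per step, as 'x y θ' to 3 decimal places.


step 0: Δleader=(17.000, 11.000, -36.000°), engaged; cmd=(66.000, 44.500, -53.500°) → follower=(40.000, 22.500, -22.500°)
step 1: Δleader=(-19.000, 13.000, -4.000°), disengaged; cmd=(0,0,0) → follower holds at (40.000, 22.500, -22.500°)
step 2: Δleader=(6.000, -24.000, 33.000°), disengaged; cmd=(0,0,0) → follower holds at (40.000, 22.500, -22.500°)
step 3: Δleader=(-21.000, -18.000, -25.000°), engaged; cmd=(-86.000, -71.500, -37.000°) → follower=(-46.000, -49.000, -59.500°)
step 4: Δleader=(18.000, -22.000, -30.000°), engaged; cmd=(70.000, -87.500, -44.500°) → follower=(24.000, -136.500, -104.000°)
step 5: Δleader=(1.000, -23.000, -43.000°), engaged; cmd=(2.000, -91.500, -64.000°) → follower=(26.000, -228.000, -168.000°)

40.000 22.500 -22.500
40.000 22.500 -22.500
40.000 22.500 -22.500
-46.000 -49.000 -59.500
24.000 -136.500 -104.000
26.000 -228.000 -168.000


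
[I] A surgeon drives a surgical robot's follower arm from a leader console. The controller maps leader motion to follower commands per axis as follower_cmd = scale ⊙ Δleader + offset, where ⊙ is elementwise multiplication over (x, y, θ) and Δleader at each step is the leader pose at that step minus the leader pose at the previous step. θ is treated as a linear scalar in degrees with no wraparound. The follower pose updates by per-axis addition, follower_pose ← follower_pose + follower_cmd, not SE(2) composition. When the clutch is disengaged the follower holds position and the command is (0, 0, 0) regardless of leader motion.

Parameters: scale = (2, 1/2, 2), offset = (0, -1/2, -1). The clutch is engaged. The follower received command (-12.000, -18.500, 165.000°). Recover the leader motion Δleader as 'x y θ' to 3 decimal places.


-6.000 -36.000 83.000

axis x: (-12.000 − 0) / (2) = -6.000
axis y: (-18.500 − -1/2) / (1/2) = -36.000
axis θ: (165.000 − -1) / (2) = 83.000


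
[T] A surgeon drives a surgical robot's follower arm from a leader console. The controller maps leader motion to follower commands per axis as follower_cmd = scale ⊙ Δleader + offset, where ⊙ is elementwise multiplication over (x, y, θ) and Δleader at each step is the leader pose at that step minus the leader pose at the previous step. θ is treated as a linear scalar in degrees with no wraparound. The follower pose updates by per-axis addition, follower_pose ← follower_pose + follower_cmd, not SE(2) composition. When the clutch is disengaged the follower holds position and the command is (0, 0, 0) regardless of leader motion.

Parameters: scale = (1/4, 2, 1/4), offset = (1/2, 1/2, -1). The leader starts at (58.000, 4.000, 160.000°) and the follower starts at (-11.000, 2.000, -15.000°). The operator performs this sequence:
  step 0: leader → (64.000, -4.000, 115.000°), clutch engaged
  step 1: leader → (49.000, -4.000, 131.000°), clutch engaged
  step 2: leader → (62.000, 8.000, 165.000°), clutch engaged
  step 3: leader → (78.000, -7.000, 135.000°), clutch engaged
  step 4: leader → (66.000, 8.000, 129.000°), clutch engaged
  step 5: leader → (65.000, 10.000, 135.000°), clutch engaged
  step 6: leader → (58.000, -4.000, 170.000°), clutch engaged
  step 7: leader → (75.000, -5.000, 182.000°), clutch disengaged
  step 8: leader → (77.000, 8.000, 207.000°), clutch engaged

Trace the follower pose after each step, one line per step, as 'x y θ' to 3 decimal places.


-9.000 -13.500 -27.250
-12.250 -13.000 -24.250
-8.500 11.500 -16.750
-4.000 -18.000 -25.250
-6.500 12.500 -27.750
-6.250 17.000 -27.250
-7.500 -10.500 -19.500
-7.500 -10.500 -19.500
-6.500 16.000 -14.250

step 0: Δleader=(6.000, -8.000, -45.000°), engaged; cmd=(2.000, -15.500, -12.250°) → follower=(-9.000, -13.500, -27.250°)
step 1: Δleader=(-15.000, 0.000, 16.000°), engaged; cmd=(-3.250, 0.500, 3.000°) → follower=(-12.250, -13.000, -24.250°)
step 2: Δleader=(13.000, 12.000, 34.000°), engaged; cmd=(3.750, 24.500, 7.500°) → follower=(-8.500, 11.500, -16.750°)
step 3: Δleader=(16.000, -15.000, -30.000°), engaged; cmd=(4.500, -29.500, -8.500°) → follower=(-4.000, -18.000, -25.250°)
step 4: Δleader=(-12.000, 15.000, -6.000°), engaged; cmd=(-2.500, 30.500, -2.500°) → follower=(-6.500, 12.500, -27.750°)
step 5: Δleader=(-1.000, 2.000, 6.000°), engaged; cmd=(0.250, 4.500, 0.500°) → follower=(-6.250, 17.000, -27.250°)
step 6: Δleader=(-7.000, -14.000, 35.000°), engaged; cmd=(-1.250, -27.500, 7.750°) → follower=(-7.500, -10.500, -19.500°)
step 7: Δleader=(17.000, -1.000, 12.000°), disengaged; cmd=(0,0,0) → follower holds at (-7.500, -10.500, -19.500°)
step 8: Δleader=(2.000, 13.000, 25.000°), engaged; cmd=(1.000, 26.500, 5.250°) → follower=(-6.500, 16.000, -14.250°)


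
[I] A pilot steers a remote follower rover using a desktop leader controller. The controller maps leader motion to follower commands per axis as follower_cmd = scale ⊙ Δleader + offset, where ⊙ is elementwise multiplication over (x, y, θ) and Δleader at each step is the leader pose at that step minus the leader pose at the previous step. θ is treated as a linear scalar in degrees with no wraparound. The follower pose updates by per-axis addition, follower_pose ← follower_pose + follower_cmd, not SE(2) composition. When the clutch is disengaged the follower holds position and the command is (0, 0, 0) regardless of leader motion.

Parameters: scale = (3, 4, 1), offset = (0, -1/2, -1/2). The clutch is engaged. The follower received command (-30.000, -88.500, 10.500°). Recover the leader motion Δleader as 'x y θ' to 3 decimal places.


axis x: (-30.000 − 0) / (3) = -10.000
axis y: (-88.500 − -1/2) / (4) = -22.000
axis θ: (10.500 − -1/2) / (1) = 11.000

-10.000 -22.000 11.000


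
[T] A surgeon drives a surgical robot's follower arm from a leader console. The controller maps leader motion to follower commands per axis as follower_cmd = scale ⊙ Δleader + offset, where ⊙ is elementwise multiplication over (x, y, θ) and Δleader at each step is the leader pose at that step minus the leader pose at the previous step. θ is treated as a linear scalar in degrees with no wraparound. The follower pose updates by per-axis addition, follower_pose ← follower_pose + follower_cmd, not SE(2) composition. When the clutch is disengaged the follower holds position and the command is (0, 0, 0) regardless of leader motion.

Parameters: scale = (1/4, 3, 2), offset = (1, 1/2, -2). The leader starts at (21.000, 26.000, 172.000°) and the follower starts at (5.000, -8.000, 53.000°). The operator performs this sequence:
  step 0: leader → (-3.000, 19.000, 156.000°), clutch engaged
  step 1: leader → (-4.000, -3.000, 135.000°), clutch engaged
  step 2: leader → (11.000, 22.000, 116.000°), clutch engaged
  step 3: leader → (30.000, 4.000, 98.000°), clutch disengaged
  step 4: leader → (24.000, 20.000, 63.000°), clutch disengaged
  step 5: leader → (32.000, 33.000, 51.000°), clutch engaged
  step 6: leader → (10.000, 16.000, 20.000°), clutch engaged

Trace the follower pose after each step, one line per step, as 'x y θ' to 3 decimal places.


step 0: Δleader=(-24.000, -7.000, -16.000°), engaged; cmd=(-5.000, -20.500, -34.000°) → follower=(0.000, -28.500, 19.000°)
step 1: Δleader=(-1.000, -22.000, -21.000°), engaged; cmd=(0.750, -65.500, -44.000°) → follower=(0.750, -94.000, -25.000°)
step 2: Δleader=(15.000, 25.000, -19.000°), engaged; cmd=(4.750, 75.500, -40.000°) → follower=(5.500, -18.500, -65.000°)
step 3: Δleader=(19.000, -18.000, -18.000°), disengaged; cmd=(0,0,0) → follower holds at (5.500, -18.500, -65.000°)
step 4: Δleader=(-6.000, 16.000, -35.000°), disengaged; cmd=(0,0,0) → follower holds at (5.500, -18.500, -65.000°)
step 5: Δleader=(8.000, 13.000, -12.000°), engaged; cmd=(3.000, 39.500, -26.000°) → follower=(8.500, 21.000, -91.000°)
step 6: Δleader=(-22.000, -17.000, -31.000°), engaged; cmd=(-4.500, -50.500, -64.000°) → follower=(4.000, -29.500, -155.000°)

0.000 -28.500 19.000
0.750 -94.000 -25.000
5.500 -18.500 -65.000
5.500 -18.500 -65.000
5.500 -18.500 -65.000
8.500 21.000 -91.000
4.000 -29.500 -155.000


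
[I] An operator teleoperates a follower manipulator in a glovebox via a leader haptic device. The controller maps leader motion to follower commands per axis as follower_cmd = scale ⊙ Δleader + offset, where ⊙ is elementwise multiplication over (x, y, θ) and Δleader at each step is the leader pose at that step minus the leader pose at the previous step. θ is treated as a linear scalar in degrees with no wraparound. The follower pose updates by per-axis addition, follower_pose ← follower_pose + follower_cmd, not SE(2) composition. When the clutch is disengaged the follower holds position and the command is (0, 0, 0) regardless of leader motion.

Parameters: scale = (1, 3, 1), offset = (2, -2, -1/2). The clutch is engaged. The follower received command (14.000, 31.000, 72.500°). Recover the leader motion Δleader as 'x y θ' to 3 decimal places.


12.000 11.000 73.000

axis x: (14.000 − 2) / (1) = 12.000
axis y: (31.000 − -2) / (3) = 11.000
axis θ: (72.500 − -1/2) / (1) = 73.000


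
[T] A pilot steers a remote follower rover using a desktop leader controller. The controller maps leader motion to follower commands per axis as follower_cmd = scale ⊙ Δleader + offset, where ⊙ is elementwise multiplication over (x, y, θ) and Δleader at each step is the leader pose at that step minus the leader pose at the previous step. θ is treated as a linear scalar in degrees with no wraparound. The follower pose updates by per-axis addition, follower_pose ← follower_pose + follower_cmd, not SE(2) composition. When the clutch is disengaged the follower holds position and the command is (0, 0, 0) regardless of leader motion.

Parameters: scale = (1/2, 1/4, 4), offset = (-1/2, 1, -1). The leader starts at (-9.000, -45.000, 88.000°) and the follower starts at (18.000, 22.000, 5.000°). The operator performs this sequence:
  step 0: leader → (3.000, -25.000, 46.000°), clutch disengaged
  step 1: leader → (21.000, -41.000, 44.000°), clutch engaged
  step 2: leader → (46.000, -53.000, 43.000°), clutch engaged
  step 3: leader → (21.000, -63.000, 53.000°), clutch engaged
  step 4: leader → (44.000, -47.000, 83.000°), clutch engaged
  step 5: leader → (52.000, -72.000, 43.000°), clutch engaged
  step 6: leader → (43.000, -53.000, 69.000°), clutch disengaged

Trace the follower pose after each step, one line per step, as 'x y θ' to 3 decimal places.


step 0: Δleader=(12.000, 20.000, -42.000°), disengaged; cmd=(0,0,0) → follower holds at (18.000, 22.000, 5.000°)
step 1: Δleader=(18.000, -16.000, -2.000°), engaged; cmd=(8.500, -3.000, -9.000°) → follower=(26.500, 19.000, -4.000°)
step 2: Δleader=(25.000, -12.000, -1.000°), engaged; cmd=(12.000, -2.000, -5.000°) → follower=(38.500, 17.000, -9.000°)
step 3: Δleader=(-25.000, -10.000, 10.000°), engaged; cmd=(-13.000, -1.500, 39.000°) → follower=(25.500, 15.500, 30.000°)
step 4: Δleader=(23.000, 16.000, 30.000°), engaged; cmd=(11.000, 5.000, 119.000°) → follower=(36.500, 20.500, 149.000°)
step 5: Δleader=(8.000, -25.000, -40.000°), engaged; cmd=(3.500, -5.250, -161.000°) → follower=(40.000, 15.250, -12.000°)
step 6: Δleader=(-9.000, 19.000, 26.000°), disengaged; cmd=(0,0,0) → follower holds at (40.000, 15.250, -12.000°)

18.000 22.000 5.000
26.500 19.000 -4.000
38.500 17.000 -9.000
25.500 15.500 30.000
36.500 20.500 149.000
40.000 15.250 -12.000
40.000 15.250 -12.000


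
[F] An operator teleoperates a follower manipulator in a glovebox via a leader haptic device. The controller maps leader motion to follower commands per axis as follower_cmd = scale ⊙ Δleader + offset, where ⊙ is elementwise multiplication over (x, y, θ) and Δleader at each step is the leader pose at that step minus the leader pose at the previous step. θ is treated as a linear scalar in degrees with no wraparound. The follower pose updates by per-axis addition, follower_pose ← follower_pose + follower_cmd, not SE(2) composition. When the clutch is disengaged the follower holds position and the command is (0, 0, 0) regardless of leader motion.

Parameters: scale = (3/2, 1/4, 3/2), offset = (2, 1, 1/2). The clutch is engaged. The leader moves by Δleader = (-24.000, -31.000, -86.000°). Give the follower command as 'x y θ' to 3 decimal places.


axis x: 3/2·-24.000 + 2 = -34.000
axis y: 1/4·-31.000 + 1 = -6.750
axis θ: 3/2·-86.000 + 1/2 = -128.500

-34.000 -6.750 -128.500


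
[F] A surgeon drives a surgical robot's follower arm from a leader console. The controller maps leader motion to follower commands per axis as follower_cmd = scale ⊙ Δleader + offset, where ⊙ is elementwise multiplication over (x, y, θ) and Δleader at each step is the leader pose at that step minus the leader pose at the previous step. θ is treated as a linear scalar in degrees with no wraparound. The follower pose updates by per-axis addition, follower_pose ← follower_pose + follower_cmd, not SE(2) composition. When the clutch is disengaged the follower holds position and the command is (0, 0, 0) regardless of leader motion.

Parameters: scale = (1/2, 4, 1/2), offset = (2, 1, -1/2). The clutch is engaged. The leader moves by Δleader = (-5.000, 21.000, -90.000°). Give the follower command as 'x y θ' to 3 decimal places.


-0.500 85.000 -45.500

axis x: 1/2·-5.000 + 2 = -0.500
axis y: 4·21.000 + 1 = 85.000
axis θ: 1/2·-90.000 + -1/2 = -45.500


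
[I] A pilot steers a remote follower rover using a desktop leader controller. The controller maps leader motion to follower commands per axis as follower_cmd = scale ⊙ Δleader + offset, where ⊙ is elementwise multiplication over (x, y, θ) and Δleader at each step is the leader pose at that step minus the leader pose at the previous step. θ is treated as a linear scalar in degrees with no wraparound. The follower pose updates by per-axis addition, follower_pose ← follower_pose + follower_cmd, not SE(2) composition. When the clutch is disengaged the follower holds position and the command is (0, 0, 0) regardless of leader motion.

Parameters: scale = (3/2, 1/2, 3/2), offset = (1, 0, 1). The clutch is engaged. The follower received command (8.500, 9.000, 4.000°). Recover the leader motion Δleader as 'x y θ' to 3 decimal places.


5.000 18.000 2.000

axis x: (8.500 − 1) / (3/2) = 5.000
axis y: (9.000 − 0) / (1/2) = 18.000
axis θ: (4.000 − 1) / (3/2) = 2.000


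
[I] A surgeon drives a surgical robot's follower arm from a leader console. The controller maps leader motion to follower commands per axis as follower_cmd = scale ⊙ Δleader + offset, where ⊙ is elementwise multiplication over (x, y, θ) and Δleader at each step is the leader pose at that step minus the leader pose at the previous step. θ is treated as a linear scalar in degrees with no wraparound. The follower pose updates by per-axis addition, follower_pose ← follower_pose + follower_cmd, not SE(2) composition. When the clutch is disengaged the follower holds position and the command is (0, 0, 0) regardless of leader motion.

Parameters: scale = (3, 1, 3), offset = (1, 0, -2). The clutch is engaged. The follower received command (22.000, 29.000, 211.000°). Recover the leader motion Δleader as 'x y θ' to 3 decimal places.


7.000 29.000 71.000

axis x: (22.000 − 1) / (3) = 7.000
axis y: (29.000 − 0) / (1) = 29.000
axis θ: (211.000 − -2) / (3) = 71.000


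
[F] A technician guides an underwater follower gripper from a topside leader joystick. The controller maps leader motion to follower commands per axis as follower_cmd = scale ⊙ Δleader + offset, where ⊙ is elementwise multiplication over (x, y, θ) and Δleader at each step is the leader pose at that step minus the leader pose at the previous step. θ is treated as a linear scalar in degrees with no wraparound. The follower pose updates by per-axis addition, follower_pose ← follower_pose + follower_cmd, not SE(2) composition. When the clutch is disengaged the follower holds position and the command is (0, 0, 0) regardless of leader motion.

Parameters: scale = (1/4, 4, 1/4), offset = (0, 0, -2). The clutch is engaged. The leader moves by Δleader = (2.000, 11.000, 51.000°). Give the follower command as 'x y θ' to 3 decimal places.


0.500 44.000 10.750

axis x: 1/4·2.000 + 0 = 0.500
axis y: 4·11.000 + 0 = 44.000
axis θ: 1/4·51.000 + -2 = 10.750


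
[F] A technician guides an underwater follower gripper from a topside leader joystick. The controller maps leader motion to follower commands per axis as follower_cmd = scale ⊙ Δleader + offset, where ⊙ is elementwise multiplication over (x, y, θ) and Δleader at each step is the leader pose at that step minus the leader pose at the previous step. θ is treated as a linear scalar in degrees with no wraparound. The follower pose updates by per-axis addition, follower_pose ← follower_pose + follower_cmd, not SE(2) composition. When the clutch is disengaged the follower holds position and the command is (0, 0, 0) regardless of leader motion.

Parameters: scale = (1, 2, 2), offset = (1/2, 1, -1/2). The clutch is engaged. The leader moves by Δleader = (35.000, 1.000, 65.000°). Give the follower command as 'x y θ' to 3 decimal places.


axis x: 1·35.000 + 1/2 = 35.500
axis y: 2·1.000 + 1 = 3.000
axis θ: 2·65.000 + -1/2 = 129.500

35.500 3.000 129.500


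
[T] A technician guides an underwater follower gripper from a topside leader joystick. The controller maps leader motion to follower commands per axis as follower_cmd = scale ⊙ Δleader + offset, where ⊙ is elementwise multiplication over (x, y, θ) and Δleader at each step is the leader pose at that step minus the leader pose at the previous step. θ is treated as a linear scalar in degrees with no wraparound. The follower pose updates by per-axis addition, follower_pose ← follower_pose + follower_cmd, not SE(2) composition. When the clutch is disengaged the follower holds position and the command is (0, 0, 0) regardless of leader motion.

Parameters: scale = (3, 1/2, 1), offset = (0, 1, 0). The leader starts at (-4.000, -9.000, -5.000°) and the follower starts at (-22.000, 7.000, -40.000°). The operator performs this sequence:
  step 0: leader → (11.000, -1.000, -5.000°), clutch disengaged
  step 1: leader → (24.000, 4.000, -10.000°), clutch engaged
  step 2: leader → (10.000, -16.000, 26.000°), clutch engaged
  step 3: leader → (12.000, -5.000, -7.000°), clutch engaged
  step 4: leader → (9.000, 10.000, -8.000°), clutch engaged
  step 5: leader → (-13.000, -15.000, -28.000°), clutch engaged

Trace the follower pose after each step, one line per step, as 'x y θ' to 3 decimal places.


-22.000 7.000 -40.000
17.000 10.500 -45.000
-25.000 1.500 -9.000
-19.000 8.000 -42.000
-28.000 16.500 -43.000
-94.000 5.000 -63.000

step 0: Δleader=(15.000, 8.000, 0.000°), disengaged; cmd=(0,0,0) → follower holds at (-22.000, 7.000, -40.000°)
step 1: Δleader=(13.000, 5.000, -5.000°), engaged; cmd=(39.000, 3.500, -5.000°) → follower=(17.000, 10.500, -45.000°)
step 2: Δleader=(-14.000, -20.000, 36.000°), engaged; cmd=(-42.000, -9.000, 36.000°) → follower=(-25.000, 1.500, -9.000°)
step 3: Δleader=(2.000, 11.000, -33.000°), engaged; cmd=(6.000, 6.500, -33.000°) → follower=(-19.000, 8.000, -42.000°)
step 4: Δleader=(-3.000, 15.000, -1.000°), engaged; cmd=(-9.000, 8.500, -1.000°) → follower=(-28.000, 16.500, -43.000°)
step 5: Δleader=(-22.000, -25.000, -20.000°), engaged; cmd=(-66.000, -11.500, -20.000°) → follower=(-94.000, 5.000, -63.000°)


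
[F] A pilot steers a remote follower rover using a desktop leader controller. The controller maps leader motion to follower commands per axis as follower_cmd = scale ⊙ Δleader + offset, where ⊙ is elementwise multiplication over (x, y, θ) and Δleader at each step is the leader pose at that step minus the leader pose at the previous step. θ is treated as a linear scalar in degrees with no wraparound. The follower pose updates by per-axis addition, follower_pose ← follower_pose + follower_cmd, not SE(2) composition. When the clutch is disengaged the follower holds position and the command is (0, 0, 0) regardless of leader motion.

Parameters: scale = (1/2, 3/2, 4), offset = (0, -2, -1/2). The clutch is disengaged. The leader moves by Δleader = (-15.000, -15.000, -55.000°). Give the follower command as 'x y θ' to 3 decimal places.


0.000 0.000 0.000

clutch disengaged → follower holds; cmd = (0, 0, 0)


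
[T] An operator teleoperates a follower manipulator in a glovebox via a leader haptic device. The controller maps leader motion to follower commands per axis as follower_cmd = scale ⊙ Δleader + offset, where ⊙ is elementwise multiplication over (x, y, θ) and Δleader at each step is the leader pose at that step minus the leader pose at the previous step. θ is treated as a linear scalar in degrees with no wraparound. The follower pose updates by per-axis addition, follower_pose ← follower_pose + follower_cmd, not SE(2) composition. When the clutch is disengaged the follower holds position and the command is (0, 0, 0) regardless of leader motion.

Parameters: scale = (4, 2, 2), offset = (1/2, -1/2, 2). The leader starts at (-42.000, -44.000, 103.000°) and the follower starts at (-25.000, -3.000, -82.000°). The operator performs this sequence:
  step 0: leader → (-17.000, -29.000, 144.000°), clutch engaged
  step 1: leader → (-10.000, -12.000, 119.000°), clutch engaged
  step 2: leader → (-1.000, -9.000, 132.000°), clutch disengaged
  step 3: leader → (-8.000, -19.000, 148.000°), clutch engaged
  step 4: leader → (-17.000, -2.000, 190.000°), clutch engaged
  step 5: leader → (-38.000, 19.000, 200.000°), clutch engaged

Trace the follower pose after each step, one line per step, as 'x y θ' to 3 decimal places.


step 0: Δleader=(25.000, 15.000, 41.000°), engaged; cmd=(100.500, 29.500, 84.000°) → follower=(75.500, 26.500, 2.000°)
step 1: Δleader=(7.000, 17.000, -25.000°), engaged; cmd=(28.500, 33.500, -48.000°) → follower=(104.000, 60.000, -46.000°)
step 2: Δleader=(9.000, 3.000, 13.000°), disengaged; cmd=(0,0,0) → follower holds at (104.000, 60.000, -46.000°)
step 3: Δleader=(-7.000, -10.000, 16.000°), engaged; cmd=(-27.500, -20.500, 34.000°) → follower=(76.500, 39.500, -12.000°)
step 4: Δleader=(-9.000, 17.000, 42.000°), engaged; cmd=(-35.500, 33.500, 86.000°) → follower=(41.000, 73.000, 74.000°)
step 5: Δleader=(-21.000, 21.000, 10.000°), engaged; cmd=(-83.500, 41.500, 22.000°) → follower=(-42.500, 114.500, 96.000°)

75.500 26.500 2.000
104.000 60.000 -46.000
104.000 60.000 -46.000
76.500 39.500 -12.000
41.000 73.000 74.000
-42.500 114.500 96.000


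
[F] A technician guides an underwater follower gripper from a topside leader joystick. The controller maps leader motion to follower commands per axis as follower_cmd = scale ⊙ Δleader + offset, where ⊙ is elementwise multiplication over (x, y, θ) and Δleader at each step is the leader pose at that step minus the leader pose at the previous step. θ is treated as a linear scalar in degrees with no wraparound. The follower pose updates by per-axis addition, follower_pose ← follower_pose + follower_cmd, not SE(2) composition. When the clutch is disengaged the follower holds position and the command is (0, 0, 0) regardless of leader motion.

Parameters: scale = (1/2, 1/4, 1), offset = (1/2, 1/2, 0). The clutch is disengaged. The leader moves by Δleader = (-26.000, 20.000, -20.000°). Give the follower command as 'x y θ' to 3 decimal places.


clutch disengaged → follower holds; cmd = (0, 0, 0)

0.000 0.000 0.000


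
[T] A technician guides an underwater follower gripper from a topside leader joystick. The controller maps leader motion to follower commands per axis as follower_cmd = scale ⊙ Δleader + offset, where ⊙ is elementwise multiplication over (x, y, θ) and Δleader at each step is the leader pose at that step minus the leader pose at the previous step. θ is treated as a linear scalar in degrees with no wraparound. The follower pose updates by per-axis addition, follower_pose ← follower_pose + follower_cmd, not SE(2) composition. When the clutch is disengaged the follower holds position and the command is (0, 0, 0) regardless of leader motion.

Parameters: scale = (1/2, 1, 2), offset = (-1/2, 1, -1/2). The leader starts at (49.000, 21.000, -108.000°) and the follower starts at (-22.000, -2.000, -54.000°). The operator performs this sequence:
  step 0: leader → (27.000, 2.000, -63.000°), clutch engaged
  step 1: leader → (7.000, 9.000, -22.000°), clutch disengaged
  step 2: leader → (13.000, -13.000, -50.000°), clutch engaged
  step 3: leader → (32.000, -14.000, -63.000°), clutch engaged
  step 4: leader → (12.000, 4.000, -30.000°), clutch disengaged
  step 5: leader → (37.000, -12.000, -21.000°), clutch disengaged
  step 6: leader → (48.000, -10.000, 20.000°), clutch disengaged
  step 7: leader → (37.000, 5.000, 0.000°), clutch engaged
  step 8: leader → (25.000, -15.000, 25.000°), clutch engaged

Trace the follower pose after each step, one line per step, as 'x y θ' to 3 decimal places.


step 0: Δleader=(-22.000, -19.000, 45.000°), engaged; cmd=(-11.500, -18.000, 89.500°) → follower=(-33.500, -20.000, 35.500°)
step 1: Δleader=(-20.000, 7.000, 41.000°), disengaged; cmd=(0,0,0) → follower holds at (-33.500, -20.000, 35.500°)
step 2: Δleader=(6.000, -22.000, -28.000°), engaged; cmd=(2.500, -21.000, -56.500°) → follower=(-31.000, -41.000, -21.000°)
step 3: Δleader=(19.000, -1.000, -13.000°), engaged; cmd=(9.000, 0.000, -26.500°) → follower=(-22.000, -41.000, -47.500°)
step 4: Δleader=(-20.000, 18.000, 33.000°), disengaged; cmd=(0,0,0) → follower holds at (-22.000, -41.000, -47.500°)
step 5: Δleader=(25.000, -16.000, 9.000°), disengaged; cmd=(0,0,0) → follower holds at (-22.000, -41.000, -47.500°)
step 6: Δleader=(11.000, 2.000, 41.000°), disengaged; cmd=(0,0,0) → follower holds at (-22.000, -41.000, -47.500°)
step 7: Δleader=(-11.000, 15.000, -20.000°), engaged; cmd=(-6.000, 16.000, -40.500°) → follower=(-28.000, -25.000, -88.000°)
step 8: Δleader=(-12.000, -20.000, 25.000°), engaged; cmd=(-6.500, -19.000, 49.500°) → follower=(-34.500, -44.000, -38.500°)

-33.500 -20.000 35.500
-33.500 -20.000 35.500
-31.000 -41.000 -21.000
-22.000 -41.000 -47.500
-22.000 -41.000 -47.500
-22.000 -41.000 -47.500
-22.000 -41.000 -47.500
-28.000 -25.000 -88.000
-34.500 -44.000 -38.500


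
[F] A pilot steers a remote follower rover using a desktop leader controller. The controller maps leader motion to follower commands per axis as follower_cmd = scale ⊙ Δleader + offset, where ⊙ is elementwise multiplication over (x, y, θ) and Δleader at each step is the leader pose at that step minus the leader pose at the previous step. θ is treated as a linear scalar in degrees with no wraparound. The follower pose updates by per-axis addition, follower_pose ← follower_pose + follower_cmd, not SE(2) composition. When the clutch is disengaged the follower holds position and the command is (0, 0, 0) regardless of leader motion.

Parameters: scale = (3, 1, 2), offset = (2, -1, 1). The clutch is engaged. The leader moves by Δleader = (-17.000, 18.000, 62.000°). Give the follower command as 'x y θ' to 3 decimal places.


axis x: 3·-17.000 + 2 = -49.000
axis y: 1·18.000 + -1 = 17.000
axis θ: 2·62.000 + 1 = 125.000

-49.000 17.000 125.000


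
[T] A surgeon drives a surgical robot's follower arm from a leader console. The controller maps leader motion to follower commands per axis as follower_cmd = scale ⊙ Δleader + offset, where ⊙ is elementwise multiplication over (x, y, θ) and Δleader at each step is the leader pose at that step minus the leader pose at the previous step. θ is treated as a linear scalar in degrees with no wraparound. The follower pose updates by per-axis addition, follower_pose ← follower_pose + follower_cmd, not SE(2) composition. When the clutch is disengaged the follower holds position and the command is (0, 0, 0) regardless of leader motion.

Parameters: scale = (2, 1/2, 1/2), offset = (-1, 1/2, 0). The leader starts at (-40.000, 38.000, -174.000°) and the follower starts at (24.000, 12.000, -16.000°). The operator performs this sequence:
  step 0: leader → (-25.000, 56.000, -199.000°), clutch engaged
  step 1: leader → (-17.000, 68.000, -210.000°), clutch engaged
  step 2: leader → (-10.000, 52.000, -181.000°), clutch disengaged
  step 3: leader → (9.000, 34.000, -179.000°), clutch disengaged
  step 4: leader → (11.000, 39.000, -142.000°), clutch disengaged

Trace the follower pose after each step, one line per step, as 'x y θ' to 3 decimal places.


53.000 21.500 -28.500
68.000 28.000 -34.000
68.000 28.000 -34.000
68.000 28.000 -34.000
68.000 28.000 -34.000

step 0: Δleader=(15.000, 18.000, -25.000°), engaged; cmd=(29.000, 9.500, -12.500°) → follower=(53.000, 21.500, -28.500°)
step 1: Δleader=(8.000, 12.000, -11.000°), engaged; cmd=(15.000, 6.500, -5.500°) → follower=(68.000, 28.000, -34.000°)
step 2: Δleader=(7.000, -16.000, 29.000°), disengaged; cmd=(0,0,0) → follower holds at (68.000, 28.000, -34.000°)
step 3: Δleader=(19.000, -18.000, 2.000°), disengaged; cmd=(0,0,0) → follower holds at (68.000, 28.000, -34.000°)
step 4: Δleader=(2.000, 5.000, 37.000°), disengaged; cmd=(0,0,0) → follower holds at (68.000, 28.000, -34.000°)


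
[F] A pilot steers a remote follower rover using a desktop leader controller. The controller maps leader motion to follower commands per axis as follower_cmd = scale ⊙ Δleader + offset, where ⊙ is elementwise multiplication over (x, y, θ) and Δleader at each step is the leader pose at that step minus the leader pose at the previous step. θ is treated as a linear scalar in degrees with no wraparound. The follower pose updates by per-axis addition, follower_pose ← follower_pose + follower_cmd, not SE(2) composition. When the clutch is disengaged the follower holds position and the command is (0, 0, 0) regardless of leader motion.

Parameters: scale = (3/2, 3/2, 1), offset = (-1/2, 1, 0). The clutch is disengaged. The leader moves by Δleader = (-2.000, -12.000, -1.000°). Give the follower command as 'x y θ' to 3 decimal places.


clutch disengaged → follower holds; cmd = (0, 0, 0)

0.000 0.000 0.000


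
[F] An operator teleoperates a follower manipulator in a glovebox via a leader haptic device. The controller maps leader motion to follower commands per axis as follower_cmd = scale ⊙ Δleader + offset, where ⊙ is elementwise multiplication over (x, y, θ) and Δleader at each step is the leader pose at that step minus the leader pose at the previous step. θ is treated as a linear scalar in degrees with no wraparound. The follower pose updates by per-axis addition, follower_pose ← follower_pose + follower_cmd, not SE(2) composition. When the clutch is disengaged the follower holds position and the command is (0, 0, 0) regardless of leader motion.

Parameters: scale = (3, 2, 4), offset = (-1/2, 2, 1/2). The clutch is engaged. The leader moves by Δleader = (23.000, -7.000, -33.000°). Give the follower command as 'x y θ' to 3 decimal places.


axis x: 3·23.000 + -1/2 = 68.500
axis y: 2·-7.000 + 2 = -12.000
axis θ: 4·-33.000 + 1/2 = -131.500

68.500 -12.000 -131.500
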